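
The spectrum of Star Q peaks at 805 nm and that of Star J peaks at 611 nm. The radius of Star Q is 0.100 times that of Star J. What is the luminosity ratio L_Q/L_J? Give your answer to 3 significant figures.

Wien's law gives T ∝ 1/λ_max, so T_Q/T_J = λ_J/λ_Q = 611/805 = 0.7590.
Then L ∝ R²T⁴ gives L_Q/L_J = (0.100)² × (0.7590)⁴ = 0.01000 × 0.3319 = 0.003319.

0.00332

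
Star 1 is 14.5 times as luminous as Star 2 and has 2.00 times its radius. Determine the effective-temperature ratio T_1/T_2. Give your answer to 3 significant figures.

L ∝ R²T⁴ gives T ∝ (L/R²)^(1/4), so
T_1/T_2 = (14.5 / 2.00²)^(1/4) = (3.625)^(1/4) = 1.380.

1.38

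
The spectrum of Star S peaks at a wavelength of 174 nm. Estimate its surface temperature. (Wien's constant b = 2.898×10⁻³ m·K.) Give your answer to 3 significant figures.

T = b/λ_max = 2.898×10⁻³ / (174×10⁻⁹) = 1.666×10^4 K.

1.67×10^4 K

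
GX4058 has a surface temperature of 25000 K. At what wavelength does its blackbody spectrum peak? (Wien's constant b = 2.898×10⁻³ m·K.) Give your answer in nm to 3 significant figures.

116 nm

λ_max = b/T = 2.898×10⁻³ / 25000 = 1.16×10^-7 m = 115.9 nm.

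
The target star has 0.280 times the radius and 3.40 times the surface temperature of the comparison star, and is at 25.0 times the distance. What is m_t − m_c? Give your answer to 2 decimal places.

4.44

L_t/L_c = (0.280)²(3.40)⁴ = 10.48.
F_t/F_c = (L_t/L_c)/(d_t/d_c)² = 10.48/625.0 = 0.01676.
m_t − m_c = −2.5 log₁₀(0.01676) = 4.44.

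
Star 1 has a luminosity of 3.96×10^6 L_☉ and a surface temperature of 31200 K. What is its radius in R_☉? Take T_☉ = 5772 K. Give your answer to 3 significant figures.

R/R_☉ = √(L/L_☉) / (T/T_☉)² = √(3.96×10^6) / (5.405)²
       = 1990 / 29.22 = 68.11.

68.1 R_☉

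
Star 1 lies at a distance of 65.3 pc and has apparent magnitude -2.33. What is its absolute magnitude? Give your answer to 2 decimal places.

M = m − 5 log₁₀(d/10 pc) = -2.33 − 5 log₁₀(65.3/10)
  = -2.33 − 5 × 0.815 = -2.33 − 4.07 = -6.40.

-6.40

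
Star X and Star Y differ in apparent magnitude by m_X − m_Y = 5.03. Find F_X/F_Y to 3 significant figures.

0.00973

F_X/F_Y = 10^(−(m_X − m_Y)/2.5) = 10^(-5.03/2.5) = 10^-2.012 = 0.009727.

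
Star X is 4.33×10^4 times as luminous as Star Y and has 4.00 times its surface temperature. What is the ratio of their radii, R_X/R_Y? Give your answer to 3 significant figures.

13.0

L ∝ R²T⁴ gives R ∝ √L / T², so
R_X/R_Y = √(4.33×10^4) / (4.00)² = 208.1 / 16.00 = 13.01.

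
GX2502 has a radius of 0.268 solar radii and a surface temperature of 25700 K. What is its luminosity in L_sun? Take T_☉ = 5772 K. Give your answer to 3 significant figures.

28.2 L_sun

L/L_☉ = (R/R_☉)² (T/T_☉)⁴ = (0.268)² × (25700/5772)⁴
       = 0.07182 × (4.453)⁴ = 0.07182 × 393.0 = 28.23.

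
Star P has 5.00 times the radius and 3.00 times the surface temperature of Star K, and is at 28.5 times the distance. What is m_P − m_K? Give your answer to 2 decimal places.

-0.99

L_P/L_K = (5.00)²(3.00)⁴ = 2025.
F_P/F_K = (L_P/L_K)/(d_P/d_K)² = 2025/812.2 = 2.493.
m_P − m_K = −2.5 log₁₀(2.493) = -0.99.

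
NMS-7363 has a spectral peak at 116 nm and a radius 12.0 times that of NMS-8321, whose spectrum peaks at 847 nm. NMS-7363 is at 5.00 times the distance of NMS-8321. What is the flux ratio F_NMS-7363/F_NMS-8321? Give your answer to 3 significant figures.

1.64×10^4

Wien's law: T_NMS-7363/T_NMS-8321 = λ_NMS-8321/λ_NMS-7363 = 847/116 = 7.302.
L_NMS-7363/L_NMS-8321 = (R_NMS-7363/R_NMS-8321)²(T_NMS-7363/T_NMS-8321)⁴ = (12.0)²(7.302)⁴ = 4.093×10^5.
F_NMS-7363/F_NMS-8321 = (L_NMS-7363/L_NMS-8321)/(d_NMS-7363/d_NMS-8321)² = 4.093×10^5/(5.00)² = 1.637×10^4.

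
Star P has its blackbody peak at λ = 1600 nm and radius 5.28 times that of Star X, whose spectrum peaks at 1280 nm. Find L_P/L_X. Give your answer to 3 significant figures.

11.4

Wien's law gives T ∝ 1/λ_max, so T_P/T_X = λ_X/λ_P = 1280/1600 = 0.8000.
Then L ∝ R²T⁴ gives L_P/L_X = (5.28)² × (0.8000)⁴ = 27.88 × 0.4096 = 11.42.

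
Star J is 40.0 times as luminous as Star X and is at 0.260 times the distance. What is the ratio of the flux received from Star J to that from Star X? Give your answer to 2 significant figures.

F = L/(4πd²), so F_J/F_X = (L_J/L_X) / (d_J/d_X)²
= 40.0 / (0.260)² = 40.0 / 0.06760 = 591.7.

5.9×10^2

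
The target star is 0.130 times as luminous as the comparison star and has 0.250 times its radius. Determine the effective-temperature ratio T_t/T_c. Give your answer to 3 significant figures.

1.20

L ∝ R²T⁴ gives T ∝ (L/R²)^(1/4), so
T_t/T_c = (0.130 / 0.250²)^(1/4) = (2.080)^(1/4) = 1.201.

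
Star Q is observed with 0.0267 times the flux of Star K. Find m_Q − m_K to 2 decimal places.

m_Q − m_K = −2.5 log₁₀(F_Q/F_K) = −2.5 log₁₀(0.0267) = −2.5 × (-1.573) = 3.934.

3.93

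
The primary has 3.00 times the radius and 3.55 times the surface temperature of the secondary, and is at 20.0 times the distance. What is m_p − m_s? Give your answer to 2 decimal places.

-1.38

L_p/L_s = (3.00)²(3.55)⁴ = 1429.
F_p/F_s = (L_p/L_s)/(d_p/d_s)² = 1429/400.0 = 3.574.
m_p − m_s = −2.5 log₁₀(3.574) = -1.38.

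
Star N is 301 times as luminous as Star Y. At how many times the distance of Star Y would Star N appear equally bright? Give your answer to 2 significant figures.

Equal flux requires L_N/d_N² = L_Y/d_Y², so d_N/d_Y = √(L_N/L_Y)
= √(301) = 17.35.

17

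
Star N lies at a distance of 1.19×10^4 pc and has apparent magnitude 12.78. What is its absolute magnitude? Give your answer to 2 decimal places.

-2.60

M = m − 5 log₁₀(d/10 pc) = 12.78 − 5 log₁₀(1.19×10^4/10)
  = 12.78 − 5 × 3.076 = 12.78 − 15.38 = -2.60.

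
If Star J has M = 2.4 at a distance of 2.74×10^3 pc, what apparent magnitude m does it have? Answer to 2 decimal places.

14.59

m = M + 5 log₁₀(d/10 pc) = 2.4 + 5 log₁₀(2.74×10^3/10)
  = 2.4 + 5 × 2.438 = 2.4 + 12.19 = 14.59.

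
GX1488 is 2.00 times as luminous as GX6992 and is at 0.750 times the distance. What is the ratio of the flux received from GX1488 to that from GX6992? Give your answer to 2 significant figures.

3.6

F = L/(4πd²), so F_GX1488/F_GX6992 = (L_GX1488/L_GX6992) / (d_GX1488/d_GX6992)²
= 2.00 / (0.750)² = 2.00 / 0.5625 = 3.556.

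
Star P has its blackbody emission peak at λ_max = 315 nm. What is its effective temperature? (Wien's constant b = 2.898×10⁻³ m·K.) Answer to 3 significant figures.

T = b/λ_max = 2.898×10⁻³ / (315×10⁻⁹) = 9200 K.

9.20×10^3 K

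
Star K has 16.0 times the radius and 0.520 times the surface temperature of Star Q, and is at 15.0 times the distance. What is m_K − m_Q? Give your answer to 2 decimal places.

L_K/L_Q = (16.0)²(0.520)⁴ = 18.72.
F_K/F_Q = (L_K/L_Q)/(d_K/d_Q)² = 18.72/225.0 = 0.08319.
m_K − m_Q = −2.5 log₁₀(0.08319) = 2.70.

2.70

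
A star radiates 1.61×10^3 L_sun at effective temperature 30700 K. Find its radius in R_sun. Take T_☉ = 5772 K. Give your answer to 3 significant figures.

1.42 R_sun

R/R_☉ = √(L/L_☉) / (T/T_☉)² = √(1.61×10^3) / (5.319)²
       = 40.12 / 28.29 = 1.418.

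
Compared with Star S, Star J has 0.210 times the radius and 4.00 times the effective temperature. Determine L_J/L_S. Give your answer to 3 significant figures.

From the Stefan–Boltzmann law, L ∝ R²T⁴, so
L_J/L_S = (R_J/R_S)² (T_J/T_S)⁴ = (0.210)² × (4.00)⁴ = 0.04410 × 256.0 = 11.29.

11.3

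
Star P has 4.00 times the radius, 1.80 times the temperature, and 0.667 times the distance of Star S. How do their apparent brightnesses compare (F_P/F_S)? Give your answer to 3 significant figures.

L_P/L_S = (R_P/R_S)²(T_P/T_S)⁴ = (4.00)² × (1.80)⁴ = 168.0.
F_P/F_S = (L_P/L_S)/(d_P/d_S)² = 168.0 / (0.667)² = 377.5.

378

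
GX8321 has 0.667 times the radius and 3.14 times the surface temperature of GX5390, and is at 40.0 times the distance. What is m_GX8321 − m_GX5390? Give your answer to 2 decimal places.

L_GX8321/L_GX5390 = (0.667)²(3.14)⁴ = 43.25.
F_GX8321/F_GX5390 = (L_GX8321/L_GX5390)/(d_GX8321/d_GX5390)² = 43.25/1600 = 0.02703.
m_GX8321 − m_GX5390 = −2.5 log₁₀(0.02703) = 3.92.

3.92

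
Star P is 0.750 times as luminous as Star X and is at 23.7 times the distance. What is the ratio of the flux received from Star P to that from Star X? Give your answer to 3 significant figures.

F = L/(4πd²), so F_P/F_X = (L_P/L_X) / (d_P/d_X)²
= 0.750 / (23.7)² = 0.750 / 561.7 = 0.001335.

0.00134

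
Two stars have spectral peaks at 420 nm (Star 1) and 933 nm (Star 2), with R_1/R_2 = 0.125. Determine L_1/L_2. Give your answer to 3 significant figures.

Wien's law gives T ∝ 1/λ_max, so T_1/T_2 = λ_2/λ_1 = 933/420 = 2.221.
Then L ∝ R²T⁴ gives L_1/L_2 = (0.125)² × (2.221)⁴ = 0.01562 × 24.35 = 0.3805.

0.380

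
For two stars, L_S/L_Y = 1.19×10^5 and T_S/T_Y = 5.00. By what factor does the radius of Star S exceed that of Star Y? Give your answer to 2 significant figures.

L ∝ R²T⁴ gives R ∝ √L / T², so
R_S/R_Y = √(1.19×10^5) / (5.00)² = 345.0 / 25.00 = 13.80.

14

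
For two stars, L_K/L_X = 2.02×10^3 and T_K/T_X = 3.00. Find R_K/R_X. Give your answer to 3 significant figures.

L ∝ R²T⁴ gives R ∝ √L / T², so
R_K/R_X = √(2.02×10^3) / (3.00)² = 44.94 / 9.000 = 4.994.

4.99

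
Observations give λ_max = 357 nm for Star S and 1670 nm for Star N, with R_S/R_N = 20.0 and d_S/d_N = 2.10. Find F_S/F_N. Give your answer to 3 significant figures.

Wien's law: T_S/T_N = λ_N/λ_S = 1670/357 = 4.678.
L_S/L_N = (R_S/R_N)²(T_S/T_N)⁴ = (20.0)²(4.678)⁴ = 1.915×10^5.
F_S/F_N = (L_S/L_N)/(d_S/d_N)² = 1.915×10^5/(2.10)² = 4.343×10^4.

4.34×10^4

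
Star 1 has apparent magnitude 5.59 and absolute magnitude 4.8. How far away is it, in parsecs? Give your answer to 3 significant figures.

14.4 pc

m − M = 5 log₁₀(d/10 pc)
5.59 − (4.8) = 0.79 = 5 log₁₀(d/10)
d = 10 × 10^(0.79/5) = 10 × 10^0.158 = 14.39 pc.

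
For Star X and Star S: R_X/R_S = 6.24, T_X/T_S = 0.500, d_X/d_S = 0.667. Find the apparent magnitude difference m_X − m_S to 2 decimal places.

-1.84

L_X/L_S = (6.24)²(0.500)⁴ = 2.434.
F_X/F_S = (L_X/L_S)/(d_X/d_S)² = 2.434/0.4449 = 5.470.
m_X − m_S = −2.5 log₁₀(5.470) = -1.84.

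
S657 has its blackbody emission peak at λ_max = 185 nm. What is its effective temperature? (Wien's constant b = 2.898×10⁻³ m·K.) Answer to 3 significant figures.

T = b/λ_max = 2.898×10⁻³ / (185×10⁻⁹) = 1.566×10^4 K.

1.57×10^4 K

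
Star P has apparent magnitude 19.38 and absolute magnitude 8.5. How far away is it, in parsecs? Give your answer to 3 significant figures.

1.50×10^3 pc

m − M = 5 log₁₀(d/10 pc)
19.38 − (8.5) = 10.88 = 5 log₁₀(d/10)
d = 10 × 10^(10.88/5) = 10 × 10^2.176 = 1500 pc.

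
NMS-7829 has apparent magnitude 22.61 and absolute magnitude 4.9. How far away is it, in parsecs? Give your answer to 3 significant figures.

3.48×10^4 pc

m − M = 5 log₁₀(d/10 pc)
22.61 − (4.9) = 17.71 = 5 log₁₀(d/10)
d = 10 × 10^(17.71/5) = 10 × 10^3.542 = 3.483×10^4 pc.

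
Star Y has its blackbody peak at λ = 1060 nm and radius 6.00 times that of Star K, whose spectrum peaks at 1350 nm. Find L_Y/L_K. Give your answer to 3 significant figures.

Wien's law gives T ∝ 1/λ_max, so T_Y/T_K = λ_K/λ_Y = 1350/1060 = 1.274.
Then L ∝ R²T⁴ gives L_Y/L_K = (6.00)² × (1.274)⁴ = 36.00 × 2.631 = 94.71.

94.7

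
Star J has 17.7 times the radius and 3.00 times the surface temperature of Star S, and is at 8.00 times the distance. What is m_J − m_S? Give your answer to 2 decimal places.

-6.50

L_J/L_S = (17.7)²(3.00)⁴ = 2.538×10^4.
F_J/F_S = (L_J/L_S)/(d_J/d_S)² = 2.538×10^4/64.00 = 396.5.
m_J − m_S = −2.5 log₁₀(396.5) = -6.50.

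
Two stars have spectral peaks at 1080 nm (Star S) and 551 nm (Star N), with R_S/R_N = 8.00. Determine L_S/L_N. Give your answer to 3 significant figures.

Wien's law gives T ∝ 1/λ_max, so T_S/T_N = λ_N/λ_S = 551/1080 = 0.5102.
Then L ∝ R²T⁴ gives L_S/L_N = (8.00)² × (0.5102)⁴ = 64.00 × 0.06775 = 4.336.

4.34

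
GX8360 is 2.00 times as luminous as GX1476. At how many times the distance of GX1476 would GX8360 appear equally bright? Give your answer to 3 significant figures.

Equal flux requires L_GX8360/d_GX8360² = L_GX1476/d_GX1476², so d_GX8360/d_GX1476 = √(L_GX8360/L_GX1476)
= √(2.00) = 1.414.

1.41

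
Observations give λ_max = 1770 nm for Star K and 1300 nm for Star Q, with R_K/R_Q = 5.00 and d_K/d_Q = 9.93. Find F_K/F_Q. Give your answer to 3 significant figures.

Wien's law: T_K/T_Q = λ_Q/λ_K = 1300/1770 = 0.7345.
L_K/L_Q = (R_K/R_Q)²(T_K/T_Q)⁴ = (5.00)²(0.7345)⁴ = 7.275.
F_K/F_Q = (L_K/L_Q)/(d_K/d_Q)² = 7.275/(9.93)² = 0.07378.

0.0738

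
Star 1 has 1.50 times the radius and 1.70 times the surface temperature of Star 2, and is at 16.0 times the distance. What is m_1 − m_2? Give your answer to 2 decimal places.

L_1/L_2 = (1.50)²(1.70)⁴ = 18.79.
F_1/F_2 = (L_1/L_2)/(d_1/d_2)² = 18.79/256.0 = 0.07341.
m_1 − m_2 = −2.5 log₁₀(0.07341) = 2.84.

2.84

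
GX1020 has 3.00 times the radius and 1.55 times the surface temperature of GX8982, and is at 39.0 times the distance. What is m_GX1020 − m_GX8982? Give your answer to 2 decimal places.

3.67

L_GX1020/L_GX8982 = (3.00)²(1.55)⁴ = 51.95.
F_GX1020/F_GX8982 = (L_GX1020/L_GX8982)/(d_GX1020/d_GX8982)² = 51.95/1521 = 0.03415.
m_GX1020 − m_GX8982 = −2.5 log₁₀(0.03415) = 3.67.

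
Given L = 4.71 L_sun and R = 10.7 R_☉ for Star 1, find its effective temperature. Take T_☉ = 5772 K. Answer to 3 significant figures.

T/T_☉ = (L/L_☉)^(1/4) / (R/R_☉)^(1/2)
T = 5772 × (4.71)^(1/4) / √(10.7) = 5772 × 1.473 / 3.271 = 2599 K.

2.60×10^3 K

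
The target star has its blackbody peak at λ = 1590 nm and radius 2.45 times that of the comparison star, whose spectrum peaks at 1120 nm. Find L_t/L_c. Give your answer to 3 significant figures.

Wien's law gives T ∝ 1/λ_max, so T_t/T_c = λ_c/λ_t = 1120/1590 = 0.7044.
Then L ∝ R²T⁴ gives L_t/L_c = (2.45)² × (0.7044)⁴ = 6.003 × 0.2462 = 1.478.

1.48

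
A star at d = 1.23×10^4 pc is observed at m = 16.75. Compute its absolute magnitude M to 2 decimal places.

M = m − 5 log₁₀(d/10 pc) = 16.75 − 5 log₁₀(1.23×10^4/10)
  = 16.75 − 5 × 3.090 = 16.75 − 15.45 = 1.30.

1.30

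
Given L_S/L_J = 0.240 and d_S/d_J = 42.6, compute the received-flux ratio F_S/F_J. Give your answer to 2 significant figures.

F = L/(4πd²), so F_S/F_J = (L_S/L_J) / (d_S/d_J)²
= 0.240 / (42.6)² = 0.240 / 1815 = 1.322×10^-4.

1.3×10^-4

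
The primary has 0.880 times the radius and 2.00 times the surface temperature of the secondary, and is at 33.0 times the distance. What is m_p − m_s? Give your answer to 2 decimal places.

4.86

L_p/L_s = (0.880)²(2.00)⁴ = 12.39.
F_p/F_s = (L_p/L_s)/(d_p/d_s)² = 12.39/1089 = 0.01138.
m_p − m_s = −2.5 log₁₀(0.01138) = 4.86.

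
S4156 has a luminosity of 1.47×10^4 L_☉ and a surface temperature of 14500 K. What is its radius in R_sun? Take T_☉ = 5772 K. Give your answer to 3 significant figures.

19.2 R_sun

R/R_☉ = √(L/L_☉) / (T/T_☉)² = √(1.47×10^4) / (2.512)²
       = 121.2 / 6.311 = 19.21.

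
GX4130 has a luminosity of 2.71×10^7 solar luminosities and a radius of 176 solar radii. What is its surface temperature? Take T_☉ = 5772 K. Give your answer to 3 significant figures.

T/T_☉ = (L/L_☉)^(1/4) / (R/R_☉)^(1/2)
T = 5772 × (2.71×10^7)^(1/4) / √(176) = 5772 × 72.15 / 13.27 = 3.139×10^4 K.

3.14×10^4 K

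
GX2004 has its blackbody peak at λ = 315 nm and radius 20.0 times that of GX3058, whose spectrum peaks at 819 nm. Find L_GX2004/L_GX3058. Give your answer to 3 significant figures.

Wien's law gives T ∝ 1/λ_max, so T_GX2004/T_GX3058 = λ_GX3058/λ_GX2004 = 819/315 = 2.600.
Then L ∝ R²T⁴ gives L_GX2004/L_GX3058 = (20.0)² × (2.600)⁴ = 400.0 × 45.70 = 1.828×10^4.

1.83×10^4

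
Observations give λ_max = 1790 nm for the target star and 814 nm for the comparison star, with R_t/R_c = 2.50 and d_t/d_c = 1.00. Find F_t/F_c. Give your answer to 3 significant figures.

0.267

Wien's law: T_t/T_c = λ_c/λ_t = 814/1790 = 0.4547.
L_t/L_c = (R_t/R_c)²(T_t/T_c)⁴ = (2.50)²(0.4547)⁴ = 0.2673.
F_t/F_c = (L_t/L_c)/(d_t/d_c)² = 0.2673/(1.00)² = 0.2673.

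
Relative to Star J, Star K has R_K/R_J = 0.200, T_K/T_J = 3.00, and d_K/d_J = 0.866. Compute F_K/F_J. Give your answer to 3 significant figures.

4.32

L_K/L_J = (R_K/R_J)²(T_K/T_J)⁴ = (0.200)² × (3.00)⁴ = 3.240.
F_K/F_J = (L_K/L_J)/(d_K/d_J)² = 3.240 / (0.866)² = 4.320.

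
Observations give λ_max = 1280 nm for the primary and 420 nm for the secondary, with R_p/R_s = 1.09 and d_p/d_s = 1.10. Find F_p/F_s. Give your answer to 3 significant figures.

0.0114

Wien's law: T_p/T_s = λ_s/λ_p = 420/1280 = 0.3281.
L_p/L_s = (R_p/R_s)²(T_p/T_s)⁴ = (1.09)²(0.3281)⁴ = 0.01377.
F_p/F_s = (L_p/L_s)/(d_p/d_s)² = 0.01377/(1.10)² = 0.01138.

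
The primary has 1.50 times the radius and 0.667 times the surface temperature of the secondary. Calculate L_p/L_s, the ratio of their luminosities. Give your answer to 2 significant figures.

From the Stefan–Boltzmann law, L ∝ R²T⁴, so
L_p/L_s = (R_p/R_s)² (T_p/T_s)⁴ = (1.50)² × (0.667)⁴ = 2.250 × 0.1979 = 0.4453.

0.45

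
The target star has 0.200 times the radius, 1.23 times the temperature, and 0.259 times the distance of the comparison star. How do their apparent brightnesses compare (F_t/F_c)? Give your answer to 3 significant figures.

1.36

L_t/L_c = (R_t/R_c)²(T_t/T_c)⁴ = (0.200)² × (1.23)⁴ = 0.09155.
F_t/F_c = (L_t/L_c)/(d_t/d_c)² = 0.09155 / (0.259)² = 1.365.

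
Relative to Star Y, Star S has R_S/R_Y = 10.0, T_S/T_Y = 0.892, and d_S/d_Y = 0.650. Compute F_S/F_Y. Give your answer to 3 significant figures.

L_S/L_Y = (R_S/R_Y)²(T_S/T_Y)⁴ = (10.0)² × (0.892)⁴ = 63.31.
F_S/F_Y = (L_S/L_Y)/(d_S/d_Y)² = 63.31 / (0.650)² = 149.8.

150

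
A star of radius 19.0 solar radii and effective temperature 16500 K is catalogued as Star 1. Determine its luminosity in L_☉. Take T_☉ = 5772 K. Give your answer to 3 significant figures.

L/L_☉ = (R/R_☉)² (T/T_☉)⁴ = (19.0)² × (16500/5772)⁴
       = 361.0 × (2.859)⁴ = 361.0 × 66.78 = 2.411×10^4.

2.41×10^4 L_☉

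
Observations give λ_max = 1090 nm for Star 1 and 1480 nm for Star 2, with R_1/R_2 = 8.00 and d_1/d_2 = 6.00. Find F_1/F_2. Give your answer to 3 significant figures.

6.04

Wien's law: T_1/T_2 = λ_2/λ_1 = 1480/1090 = 1.358.
L_1/L_2 = (R_1/R_2)²(T_1/T_2)⁴ = (8.00)²(1.358)⁴ = 217.5.
F_1/F_2 = (L_1/L_2)/(d_1/d_2)² = 217.5/(6.00)² = 6.043.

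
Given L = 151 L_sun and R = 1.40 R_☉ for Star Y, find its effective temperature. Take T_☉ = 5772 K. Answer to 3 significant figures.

1.71×10^4 K

T/T_☉ = (L/L_☉)^(1/4) / (R/R_☉)^(1/2)
T = 5772 × (151)^(1/4) / √(1.40) = 5772 × 3.505 / 1.183 = 1.710×10^4 K.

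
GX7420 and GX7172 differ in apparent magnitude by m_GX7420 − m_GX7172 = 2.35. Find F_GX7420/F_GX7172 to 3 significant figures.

F_GX7420/F_GX7172 = 10^(−(m_GX7420 − m_GX7172)/2.5) = 10^(-2.35/2.5) = 10^-0.940 = 0.1148.

0.115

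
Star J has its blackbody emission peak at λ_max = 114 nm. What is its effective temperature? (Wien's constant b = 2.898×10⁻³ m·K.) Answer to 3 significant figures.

2.54×10^4 K

T = b/λ_max = 2.898×10⁻³ / (114×10⁻⁹) = 2.542×10^4 K.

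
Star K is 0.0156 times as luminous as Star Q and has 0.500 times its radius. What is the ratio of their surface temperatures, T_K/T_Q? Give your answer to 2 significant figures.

L ∝ R²T⁴ gives T ∝ (L/R²)^(1/4), so
T_K/T_Q = (0.0156 / 0.500²)^(1/4) = (0.06240)^(1/4) = 0.4998.

0.50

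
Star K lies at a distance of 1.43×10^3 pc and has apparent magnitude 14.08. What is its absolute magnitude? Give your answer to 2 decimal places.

M = m − 5 log₁₀(d/10 pc) = 14.08 − 5 log₁₀(1.43×10^3/10)
  = 14.08 − 5 × 2.155 = 14.08 − 10.78 = 3.30.

3.30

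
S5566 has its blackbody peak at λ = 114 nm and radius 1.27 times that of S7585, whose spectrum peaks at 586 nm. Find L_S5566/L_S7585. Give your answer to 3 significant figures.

Wien's law gives T ∝ 1/λ_max, so T_S5566/T_S7585 = λ_S7585/λ_S5566 = 586/114 = 5.140.
Then L ∝ R²T⁴ gives L_S5566/L_S7585 = (1.27)² × (5.140)⁴ = 1.613 × 698.2 = 1126.

1.13×10^3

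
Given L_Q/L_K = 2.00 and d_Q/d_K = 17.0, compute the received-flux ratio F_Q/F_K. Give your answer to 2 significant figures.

0.0069

F = L/(4πd²), so F_Q/F_K = (L_Q/L_K) / (d_Q/d_K)²
= 2.00 / (17.0)² = 2.00 / 289.0 = 0.006920.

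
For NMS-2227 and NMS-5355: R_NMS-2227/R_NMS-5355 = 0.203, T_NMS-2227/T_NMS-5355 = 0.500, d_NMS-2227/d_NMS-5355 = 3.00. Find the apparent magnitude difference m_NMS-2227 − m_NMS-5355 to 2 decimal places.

8.86

L_NMS-2227/L_NMS-5355 = (0.203)²(0.500)⁴ = 0.002576.
F_NMS-2227/F_NMS-5355 = (L_NMS-2227/L_NMS-5355)/(d_NMS-2227/d_NMS-5355)² = 0.002576/9.000 = 2.862×10^-4.
m_NMS-2227 − m_NMS-5355 = −2.5 log₁₀(2.862×10^-4) = 8.86.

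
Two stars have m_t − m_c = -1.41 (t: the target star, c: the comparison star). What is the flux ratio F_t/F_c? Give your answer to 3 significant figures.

3.66

F_t/F_c = 10^(−(m_t − m_c)/2.5) = 10^(1.41/2.5) = 10^0.564 = 3.664.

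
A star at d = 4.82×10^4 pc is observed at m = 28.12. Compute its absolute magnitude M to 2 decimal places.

M = m − 5 log₁₀(d/10 pc) = 28.12 − 5 log₁₀(4.82×10^4/10)
  = 28.12 − 5 × 3.683 = 28.12 − 18.42 = 9.70.

9.70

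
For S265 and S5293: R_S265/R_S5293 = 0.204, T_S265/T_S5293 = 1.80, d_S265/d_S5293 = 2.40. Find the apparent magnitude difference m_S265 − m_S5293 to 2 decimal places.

2.80

L_S265/L_S5293 = (0.204)²(1.80)⁴ = 0.4369.
F_S265/F_S5293 = (L_S265/L_S5293)/(d_S265/d_S5293)² = 0.4369/5.760 = 0.07585.
m_S265 − m_S5293 = −2.5 log₁₀(0.07585) = 2.80.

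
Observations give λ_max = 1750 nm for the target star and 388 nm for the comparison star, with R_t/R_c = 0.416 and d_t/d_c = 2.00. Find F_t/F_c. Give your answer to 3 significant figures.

1.05×10^-4

Wien's law: T_t/T_c = λ_c/λ_t = 388/1750 = 0.2217.
L_t/L_c = (R_t/R_c)²(T_t/T_c)⁴ = (0.416)²(0.2217)⁴ = 4.182×10^-4.
F_t/F_c = (L_t/L_c)/(d_t/d_c)² = 4.182×10^-4/(2.00)² = 1.045×10^-4.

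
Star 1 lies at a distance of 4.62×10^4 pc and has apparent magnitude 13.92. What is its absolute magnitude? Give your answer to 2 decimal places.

M = m − 5 log₁₀(d/10 pc) = 13.92 − 5 log₁₀(4.62×10^4/10)
  = 13.92 − 5 × 3.665 = 13.92 − 18.32 = -4.40.

-4.40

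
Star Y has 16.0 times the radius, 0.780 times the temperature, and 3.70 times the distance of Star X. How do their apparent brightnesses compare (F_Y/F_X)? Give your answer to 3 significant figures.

L_Y/L_X = (R_Y/R_X)²(T_Y/T_X)⁴ = (16.0)² × (0.780)⁴ = 94.76.
F_Y/F_X = (L_Y/L_X)/(d_Y/d_X)² = 94.76 / (3.70)² = 6.922.

6.92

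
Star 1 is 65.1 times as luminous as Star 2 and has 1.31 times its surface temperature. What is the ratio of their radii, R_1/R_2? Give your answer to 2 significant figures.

L ∝ R²T⁴ gives R ∝ √L / T², so
R_1/R_2 = √(65.1) / (1.31)² = 8.068 / 1.716 = 4.702.

4.7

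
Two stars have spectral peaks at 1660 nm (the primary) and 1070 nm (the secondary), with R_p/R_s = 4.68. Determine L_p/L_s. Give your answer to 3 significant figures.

Wien's law gives T ∝ 1/λ_max, so T_p/T_s = λ_s/λ_p = 1070/1660 = 0.6446.
Then L ∝ R²T⁴ gives L_p/L_s = (4.68)² × (0.6446)⁴ = 21.90 × 0.1726 = 3.781.

3.78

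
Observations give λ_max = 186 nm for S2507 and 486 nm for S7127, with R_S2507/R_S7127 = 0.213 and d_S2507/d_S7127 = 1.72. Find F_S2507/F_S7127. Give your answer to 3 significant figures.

0.715

Wien's law: T_S2507/T_S7127 = λ_S7127/λ_S2507 = 486/186 = 2.613.
L_S2507/L_S7127 = (R_S2507/R_S7127)²(T_S2507/T_S7127)⁴ = (0.213)²(2.613)⁴ = 2.115.
F_S2507/F_S7127 = (L_S2507/L_S7127)/(d_S2507/d_S7127)² = 2.115/(1.72)² = 0.7148.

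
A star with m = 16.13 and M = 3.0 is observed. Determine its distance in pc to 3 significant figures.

m − M = 5 log₁₀(d/10 pc)
16.13 − (3.0) = 13.13 = 5 log₁₀(d/10)
d = 10 × 10^(13.13/5) = 10 × 10^2.626 = 4227 pc.

4.23×10^3 pc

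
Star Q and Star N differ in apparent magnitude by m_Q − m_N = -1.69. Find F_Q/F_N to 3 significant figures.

4.74

F_Q/F_N = 10^(−(m_Q − m_N)/2.5) = 10^(1.69/2.5) = 10^0.676 = 4.742.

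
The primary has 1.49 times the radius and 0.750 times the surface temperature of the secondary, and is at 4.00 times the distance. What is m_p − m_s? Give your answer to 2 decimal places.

3.39

L_p/L_s = (1.49)²(0.750)⁴ = 0.7025.
F_p/F_s = (L_p/L_s)/(d_p/d_s)² = 0.7025/16.00 = 0.04390.
m_p − m_s = −2.5 log₁₀(0.04390) = 3.39.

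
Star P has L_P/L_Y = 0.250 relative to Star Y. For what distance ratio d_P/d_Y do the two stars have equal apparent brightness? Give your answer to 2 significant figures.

0.50

Equal flux requires L_P/d_P² = L_Y/d_Y², so d_P/d_Y = √(L_P/L_Y)
= √(0.250) = 0.5000.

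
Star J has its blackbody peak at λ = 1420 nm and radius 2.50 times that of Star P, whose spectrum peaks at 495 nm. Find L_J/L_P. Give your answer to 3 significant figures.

Wien's law gives T ∝ 1/λ_max, so T_J/T_P = λ_P/λ_J = 495/1420 = 0.3486.
Then L ∝ R²T⁴ gives L_J/L_P = (2.50)² × (0.3486)⁴ = 6.250 × 0.01477 = 0.09229.

0.0923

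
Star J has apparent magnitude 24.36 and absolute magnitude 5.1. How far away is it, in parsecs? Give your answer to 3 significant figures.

7.11×10^4 pc

m − M = 5 log₁₀(d/10 pc)
24.36 − (5.1) = 19.26 = 5 log₁₀(d/10)
d = 10 × 10^(19.26/5) = 10 × 10^3.852 = 7.112×10^4 pc.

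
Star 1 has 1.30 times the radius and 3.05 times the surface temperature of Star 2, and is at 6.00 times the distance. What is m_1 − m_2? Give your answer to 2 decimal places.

-1.52

L_1/L_2 = (1.30)²(3.05)⁴ = 146.2.
F_1/F_2 = (L_1/L_2)/(d_1/d_2)² = 146.2/36.00 = 4.062.
m_1 − m_2 = −2.5 log₁₀(4.062) = -1.52.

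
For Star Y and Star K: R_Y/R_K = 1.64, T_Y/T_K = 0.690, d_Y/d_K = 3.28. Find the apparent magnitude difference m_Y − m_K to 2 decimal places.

3.12

L_Y/L_K = (1.64)²(0.690)⁴ = 0.6097.
F_Y/F_K = (L_Y/L_K)/(d_Y/d_K)² = 0.6097/10.76 = 0.05667.
m_Y − m_K = −2.5 log₁₀(0.05667) = 3.12.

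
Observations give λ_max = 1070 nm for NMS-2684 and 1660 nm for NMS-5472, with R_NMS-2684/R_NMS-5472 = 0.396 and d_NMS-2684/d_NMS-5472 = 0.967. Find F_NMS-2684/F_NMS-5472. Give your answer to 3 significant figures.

Wien's law: T_NMS-2684/T_NMS-5472 = λ_NMS-5472/λ_NMS-2684 = 1660/1070 = 1.551.
L_NMS-2684/L_NMS-5472 = (R_NMS-2684/R_NMS-5472)²(T_NMS-2684/T_NMS-5472)⁴ = (0.396)²(1.551)⁴ = 0.9084.
F_NMS-2684/F_NMS-5472 = (L_NMS-2684/L_NMS-5472)/(d_NMS-2684/d_NMS-5472)² = 0.9084/(0.967)² = 0.9715.

0.971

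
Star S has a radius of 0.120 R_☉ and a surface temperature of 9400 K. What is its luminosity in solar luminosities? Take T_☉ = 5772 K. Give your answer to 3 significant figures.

0.101 solar luminosities

L/L_☉ = (R/R_☉)² (T/T_☉)⁴ = (0.120)² × (9400/5772)⁴
       = 0.01440 × (1.629)⁴ = 0.01440 × 7.034 = 0.1013.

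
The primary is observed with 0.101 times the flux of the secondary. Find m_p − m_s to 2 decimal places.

2.49

m_p − m_s = −2.5 log₁₀(F_p/F_s) = −2.5 log₁₀(0.101) = −2.5 × (-0.996) = 2.489.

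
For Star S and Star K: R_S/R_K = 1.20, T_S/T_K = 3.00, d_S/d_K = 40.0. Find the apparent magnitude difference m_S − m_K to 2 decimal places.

L_S/L_K = (1.20)²(3.00)⁴ = 116.6.
F_S/F_K = (L_S/L_K)/(d_S/d_K)² = 116.6/1600 = 0.07290.
m_S − m_K = −2.5 log₁₀(0.07290) = 2.84.

2.84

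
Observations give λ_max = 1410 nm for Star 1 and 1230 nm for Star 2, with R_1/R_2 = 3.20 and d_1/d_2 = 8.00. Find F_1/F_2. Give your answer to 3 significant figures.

0.0927

Wien's law: T_1/T_2 = λ_2/λ_1 = 1230/1410 = 0.8723.
L_1/L_2 = (R_1/R_2)²(T_1/T_2)⁴ = (3.20)²(0.8723)⁴ = 5.930.
F_1/F_2 = (L_1/L_2)/(d_1/d_2)² = 5.930/(8.00)² = 0.09265.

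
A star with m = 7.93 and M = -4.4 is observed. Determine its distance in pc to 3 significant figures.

2.92×10^3 pc

m − M = 5 log₁₀(d/10 pc)
7.93 − (-4.4) = 12.33 = 5 log₁₀(d/10)
d = 10 × 10^(12.33/5) = 10 × 10^2.466 = 2924 pc.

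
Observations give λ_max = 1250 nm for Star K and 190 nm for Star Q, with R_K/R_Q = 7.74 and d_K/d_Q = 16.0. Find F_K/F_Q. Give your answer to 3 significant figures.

1.25×10^-4

Wien's law: T_K/T_Q = λ_Q/λ_K = 190/1250 = 0.1520.
L_K/L_Q = (R_K/R_Q)²(T_K/T_Q)⁴ = (7.74)²(0.1520)⁴ = 0.03198.
F_K/F_Q = (L_K/L_Q)/(d_K/d_Q)² = 0.03198/(16.0)² = 1.249×10^-4.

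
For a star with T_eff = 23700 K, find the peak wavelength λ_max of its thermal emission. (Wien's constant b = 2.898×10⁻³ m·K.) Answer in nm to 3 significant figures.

122 nm

λ_max = b/T = 2.898×10⁻³ / 23700 = 1.22×10^-7 m = 122.3 nm.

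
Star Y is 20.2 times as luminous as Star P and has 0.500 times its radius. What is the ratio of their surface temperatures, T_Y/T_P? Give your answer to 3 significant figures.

3.00

L ∝ R²T⁴ gives T ∝ (L/R²)^(1/4), so
T_Y/T_P = (20.2 / 0.500²)^(1/4) = (80.80)^(1/4) = 2.998.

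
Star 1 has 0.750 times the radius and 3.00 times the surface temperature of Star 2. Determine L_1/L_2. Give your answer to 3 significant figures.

45.6

From the Stefan–Boltzmann law, L ∝ R²T⁴, so
L_1/L_2 = (R_1/R_2)² (T_1/T_2)⁴ = (0.750)² × (3.00)⁴ = 0.5625 × 81.00 = 45.56.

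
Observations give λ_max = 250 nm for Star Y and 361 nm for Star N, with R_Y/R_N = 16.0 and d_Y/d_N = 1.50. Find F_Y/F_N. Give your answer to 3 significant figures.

495

Wien's law: T_Y/T_N = λ_N/λ_Y = 361/250 = 1.444.
L_Y/L_N = (R_Y/R_N)²(T_Y/T_N)⁴ = (16.0)²(1.444)⁴ = 1113.
F_Y/F_N = (L_Y/L_N)/(d_Y/d_N)² = 1113/(1.50)² = 494.7.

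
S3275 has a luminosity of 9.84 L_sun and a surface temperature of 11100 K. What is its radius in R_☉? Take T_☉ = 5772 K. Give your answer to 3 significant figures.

0.848 R_☉

R/R_☉ = √(L/L_☉) / (T/T_☉)² = √(9.84) / (1.923)²
       = 3.137 / 3.698 = 0.8482.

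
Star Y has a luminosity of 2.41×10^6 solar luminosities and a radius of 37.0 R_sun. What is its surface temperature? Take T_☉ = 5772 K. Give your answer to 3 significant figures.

T/T_☉ = (L/L_☉)^(1/4) / (R/R_☉)^(1/2)
T = 5772 × (2.41×10^6)^(1/4) / √(37.0) = 5772 × 39.40 / 6.083 = 3.739×10^4 K.

3.74×10^4 K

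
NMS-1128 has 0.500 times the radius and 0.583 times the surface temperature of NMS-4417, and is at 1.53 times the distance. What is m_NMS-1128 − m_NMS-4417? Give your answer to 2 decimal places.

L_NMS-1128/L_NMS-4417 = (0.500)²(0.583)⁴ = 0.02888.
F_NMS-1128/F_NMS-4417 = (L_NMS-1128/L_NMS-4417)/(d_NMS-1128/d_NMS-4417)² = 0.02888/2.341 = 0.01234.
m_NMS-1128 − m_NMS-4417 = −2.5 log₁₀(0.01234) = 4.77.

4.77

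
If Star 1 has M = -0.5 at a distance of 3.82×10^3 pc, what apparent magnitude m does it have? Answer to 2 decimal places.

12.41

m = M + 5 log₁₀(d/10 pc) = -0.5 + 5 log₁₀(3.82×10^3/10)
  = -0.5 + 5 × 2.582 = -0.5 + 12.91 = 12.41.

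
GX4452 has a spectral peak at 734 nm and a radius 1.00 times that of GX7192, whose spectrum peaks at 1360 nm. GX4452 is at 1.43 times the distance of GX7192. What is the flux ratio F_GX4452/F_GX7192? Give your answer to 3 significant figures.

Wien's law: T_GX4452/T_GX7192 = λ_GX7192/λ_GX4452 = 1360/734 = 1.853.
L_GX4452/L_GX7192 = (R_GX4452/R_GX7192)²(T_GX4452/T_GX7192)⁴ = (1.00)²(1.853)⁴ = 11.79.
F_GX4452/F_GX7192 = (L_GX4452/L_GX7192)/(d_GX4452/d_GX7192)² = 11.79/(1.43)² = 5.764.

5.76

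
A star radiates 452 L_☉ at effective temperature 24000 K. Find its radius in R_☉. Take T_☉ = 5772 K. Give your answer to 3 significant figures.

R/R_☉ = √(L/L_☉) / (T/T_☉)² = √(452) / (4.158)²
       = 21.26 / 17.29 = 1.230.

1.23 R_☉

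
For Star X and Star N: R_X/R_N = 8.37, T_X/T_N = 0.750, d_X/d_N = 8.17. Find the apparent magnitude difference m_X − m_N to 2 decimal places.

L_X/L_N = (8.37)²(0.750)⁴ = 22.17.
F_X/F_N = (L_X/L_N)/(d_X/d_N)² = 22.17/66.75 = 0.3321.
m_X − m_N = −2.5 log₁₀(0.3321) = 1.20.

1.20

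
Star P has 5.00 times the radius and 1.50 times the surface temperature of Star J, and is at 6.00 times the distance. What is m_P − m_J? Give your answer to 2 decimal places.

L_P/L_J = (5.00)²(1.50)⁴ = 126.6.
F_P/F_J = (L_P/L_J)/(d_P/d_J)² = 126.6/36.00 = 3.516.
m_P − m_J = −2.5 log₁₀(3.516) = -1.37.

-1.37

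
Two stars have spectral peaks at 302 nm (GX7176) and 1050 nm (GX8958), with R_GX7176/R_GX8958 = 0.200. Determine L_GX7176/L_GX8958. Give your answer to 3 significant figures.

5.85

Wien's law gives T ∝ 1/λ_max, so T_GX7176/T_GX8958 = λ_GX8958/λ_GX7176 = 1050/302 = 3.477.
Then L ∝ R²T⁴ gives L_GX7176/L_GX8958 = (0.200)² × (3.477)⁴ = 0.04000 × 146.1 = 5.845.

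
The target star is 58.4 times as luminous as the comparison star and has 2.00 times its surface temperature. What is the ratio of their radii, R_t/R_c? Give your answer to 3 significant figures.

1.91

L ∝ R²T⁴ gives R ∝ √L / T², so
R_t/R_c = √(58.4) / (2.00)² = 7.642 / 4.000 = 1.910.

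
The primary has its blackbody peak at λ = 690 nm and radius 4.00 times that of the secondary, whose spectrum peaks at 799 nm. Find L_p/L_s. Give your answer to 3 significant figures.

Wien's law gives T ∝ 1/λ_max, so T_p/T_s = λ_s/λ_p = 799/690 = 1.158.
Then L ∝ R²T⁴ gives L_p/L_s = (4.00)² × (1.158)⁴ = 16.00 × 1.798 = 28.77.

28.8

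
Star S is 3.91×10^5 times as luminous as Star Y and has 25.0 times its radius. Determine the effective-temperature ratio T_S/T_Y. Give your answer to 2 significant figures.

L ∝ R²T⁴ gives T ∝ (L/R²)^(1/4), so
T_S/T_Y = (3.91×10^5 / 25.0²)^(1/4) = (625.6)^(1/4) = 5.001.

5.0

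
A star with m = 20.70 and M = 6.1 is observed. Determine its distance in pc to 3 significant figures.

8.32×10^3 pc

m − M = 5 log₁₀(d/10 pc)
20.70 − (6.1) = 14.60 = 5 log₁₀(d/10)
d = 10 × 10^(14.60/5) = 10 × 10^2.920 = 8318 pc.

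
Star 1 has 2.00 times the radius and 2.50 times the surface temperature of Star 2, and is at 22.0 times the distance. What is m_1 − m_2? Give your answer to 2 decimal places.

L_1/L_2 = (2.00)²(2.50)⁴ = 156.2.
F_1/F_2 = (L_1/L_2)/(d_1/d_2)² = 156.2/484.0 = 0.3228.
m_1 − m_2 = −2.5 log₁₀(0.3228) = 1.23.

1.23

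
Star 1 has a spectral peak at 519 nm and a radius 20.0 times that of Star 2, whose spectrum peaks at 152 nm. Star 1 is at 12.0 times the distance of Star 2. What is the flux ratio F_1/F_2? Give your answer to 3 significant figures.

0.0204

Wien's law: T_1/T_2 = λ_2/λ_1 = 152/519 = 0.2929.
L_1/L_2 = (R_1/R_2)²(T_1/T_2)⁴ = (20.0)²(0.2929)⁴ = 2.943.
F_1/F_2 = (L_1/L_2)/(d_1/d_2)² = 2.943/(12.0)² = 0.02044.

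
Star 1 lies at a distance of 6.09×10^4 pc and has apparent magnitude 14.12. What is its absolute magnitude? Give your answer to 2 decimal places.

M = m − 5 log₁₀(d/10 pc) = 14.12 − 5 log₁₀(6.09×10^4/10)
  = 14.12 − 5 × 3.785 = 14.12 − 18.92 = -4.80.

-4.80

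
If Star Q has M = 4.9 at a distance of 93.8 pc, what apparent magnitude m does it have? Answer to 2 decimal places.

9.76

m = M + 5 log₁₀(d/10 pc) = 4.9 + 5 log₁₀(93.8/10)
  = 4.9 + 5 × 0.972 = 4.9 + 4.86 = 9.76.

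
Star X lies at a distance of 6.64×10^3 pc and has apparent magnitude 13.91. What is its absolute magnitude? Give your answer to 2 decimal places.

M = m − 5 log₁₀(d/10 pc) = 13.91 − 5 log₁₀(6.64×10^3/10)
  = 13.91 − 5 × 2.822 = 13.91 − 14.11 = -0.20.

-0.20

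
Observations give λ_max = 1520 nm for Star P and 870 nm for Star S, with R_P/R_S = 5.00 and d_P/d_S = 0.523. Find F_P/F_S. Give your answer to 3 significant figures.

Wien's law: T_P/T_S = λ_S/λ_P = 870/1520 = 0.5724.
L_P/L_S = (R_P/R_S)²(T_P/T_S)⁴ = (5.00)²(0.5724)⁴ = 2.683.
F_P/F_S = (L_P/L_S)/(d_P/d_S)² = 2.683/(0.523)² = 9.809.

9.81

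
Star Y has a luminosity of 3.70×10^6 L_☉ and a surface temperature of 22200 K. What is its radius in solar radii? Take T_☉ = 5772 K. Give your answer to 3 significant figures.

130 solar radii

R/R_☉ = √(L/L_☉) / (T/T_☉)² = √(3.70×10^6) / (3.846)²
       = 1924 / 14.79 = 130.0.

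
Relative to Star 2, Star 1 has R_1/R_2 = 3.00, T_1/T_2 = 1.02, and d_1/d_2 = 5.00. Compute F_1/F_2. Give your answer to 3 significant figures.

L_1/L_2 = (R_1/R_2)²(T_1/T_2)⁴ = (3.00)² × (1.02)⁴ = 9.742.
F_1/F_2 = (L_1/L_2)/(d_1/d_2)² = 9.742 / (5.00)² = 0.3897.

0.390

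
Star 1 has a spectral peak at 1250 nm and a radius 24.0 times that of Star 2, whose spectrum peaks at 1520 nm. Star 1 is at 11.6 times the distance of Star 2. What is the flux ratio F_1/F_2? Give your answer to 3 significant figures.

9.36

Wien's law: T_1/T_2 = λ_2/λ_1 = 1520/1250 = 1.216.
L_1/L_2 = (R_1/R_2)²(T_1/T_2)⁴ = (24.0)²(1.216)⁴ = 1259.
F_1/F_2 = (L_1/L_2)/(d_1/d_2)² = 1259/(11.6)² = 9.359.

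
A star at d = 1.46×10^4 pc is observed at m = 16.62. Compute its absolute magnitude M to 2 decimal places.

0.80

M = m − 5 log₁₀(d/10 pc) = 16.62 − 5 log₁₀(1.46×10^4/10)
  = 16.62 − 5 × 3.164 = 16.62 − 15.82 = 0.80.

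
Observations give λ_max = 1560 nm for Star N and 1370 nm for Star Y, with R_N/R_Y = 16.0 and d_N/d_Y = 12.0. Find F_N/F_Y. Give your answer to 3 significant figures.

1.06

Wien's law: T_N/T_Y = λ_Y/λ_N = 1370/1560 = 0.8782.
L_N/L_Y = (R_N/R_Y)²(T_N/T_Y)⁴ = (16.0)²(0.8782)⁴ = 152.3.
F_N/F_Y = (L_N/L_Y)/(d_N/d_Y)² = 152.3/(12.0)² = 1.057.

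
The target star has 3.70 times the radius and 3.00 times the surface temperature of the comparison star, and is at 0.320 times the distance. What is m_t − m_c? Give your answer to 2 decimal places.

L_t/L_c = (3.70)²(3.00)⁴ = 1109.
F_t/F_c = (L_t/L_c)/(d_t/d_c)² = 1109/0.1024 = 1.083×10^4.
m_t − m_c = −2.5 log₁₀(1.083×10^4) = -10.09.

-10.09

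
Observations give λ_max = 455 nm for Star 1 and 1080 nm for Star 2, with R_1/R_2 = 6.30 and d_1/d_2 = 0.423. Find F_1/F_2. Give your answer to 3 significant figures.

7.04×10^3

Wien's law: T_1/T_2 = λ_2/λ_1 = 1080/455 = 2.374.
L_1/L_2 = (R_1/R_2)²(T_1/T_2)⁴ = (6.30)²(2.374)⁴ = 1260.
F_1/F_2 = (L_1/L_2)/(d_1/d_2)² = 1260/(0.423)² = 7041.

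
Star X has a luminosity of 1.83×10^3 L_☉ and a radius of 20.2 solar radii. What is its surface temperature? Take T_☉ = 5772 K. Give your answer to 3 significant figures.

T/T_☉ = (L/L_☉)^(1/4) / (R/R_☉)^(1/2)
T = 5772 × (1.83×10^3)^(1/4) / √(20.2) = 5772 × 6.541 / 4.494 = 8400 K.

8.40×10^3 K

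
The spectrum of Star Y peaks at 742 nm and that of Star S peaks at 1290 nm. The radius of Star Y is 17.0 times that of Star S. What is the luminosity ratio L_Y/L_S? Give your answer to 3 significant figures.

2.64×10^3

Wien's law gives T ∝ 1/λ_max, so T_Y/T_S = λ_S/λ_Y = 1290/742 = 1.739.
Then L ∝ R²T⁴ gives L_Y/L_S = (17.0)² × (1.739)⁴ = 289.0 × 9.136 = 2640.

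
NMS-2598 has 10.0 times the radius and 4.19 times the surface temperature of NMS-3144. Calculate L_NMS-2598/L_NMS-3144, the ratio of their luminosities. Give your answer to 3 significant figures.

From the Stefan–Boltzmann law, L ∝ R²T⁴, so
L_NMS-2598/L_NMS-3144 = (R_NMS-2598/R_NMS-3144)² (T_NMS-2598/T_NMS-3144)⁴ = (10.0)² × (4.19)⁴ = 100.0 × 308.2 = 3.082×10^4.

3.08×10^4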